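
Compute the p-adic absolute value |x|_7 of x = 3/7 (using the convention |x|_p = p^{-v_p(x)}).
|3/7|_7 = 7

Step 1 — compute v_7(x) by factoring powers of 7 out of the numerator and denominator: v_7(3/7) = -1. Step 2 — apply |x|_p = p^{-v_p(x)} = 7^{1} = 7.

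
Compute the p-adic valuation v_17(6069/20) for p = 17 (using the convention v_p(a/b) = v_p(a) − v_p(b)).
v_17(6069/20) = 2

Factor powers of 17 from the numerator and denominator of the reduced fraction: 6069 = 17^2 · 21 and 20 = 17^0 · 20. Apply v_p(a/b) = v_p(a) − v_p(b): v_17(6069/20) = 2 − 0 = 2.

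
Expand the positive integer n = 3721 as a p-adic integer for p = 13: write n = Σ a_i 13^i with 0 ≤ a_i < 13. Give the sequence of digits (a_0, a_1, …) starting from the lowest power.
(a_0, a_1, …) = (3, 0, 9, 1)

Repeated division by 13 gives the digits low-to-high: 3721 = 3 + 9·13^2 + 1·13^3. Digit sequence: (3, 0, 9, 1).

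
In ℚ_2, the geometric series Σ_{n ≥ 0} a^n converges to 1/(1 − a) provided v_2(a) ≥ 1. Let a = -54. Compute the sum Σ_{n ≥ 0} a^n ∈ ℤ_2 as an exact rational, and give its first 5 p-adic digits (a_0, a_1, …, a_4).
Σ a^n = 1/(1 − a) = 1/55;  first 5 digits = (1, 1, 1, 0, 0)

v_2(a) = 1 ≥ 1, so the series converges in ℤ_2 to 1/(1 − a) = 1/(1 − (-54)) = 1/55. Expand this rational in ℤ_2: compute digits iteratively via d_i = x_i mod 2, x_{i+1} = (x_i − d_i)/2. The first 5 digits are (1, 1, 1, 0, 0).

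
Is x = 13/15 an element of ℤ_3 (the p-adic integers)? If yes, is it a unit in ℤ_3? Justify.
x ∉ ℤ_3 (v_3(x) = -1 < 0)

ℤ_3 = {x ∈ ℚ_3 : v_3(x) ≥ 0} and ℤ_3^× = {x ∈ ℤ_3 : v_3(x) = 0}. Here v_3(13/15) = v_3(num) − v_3(den) = -1; compare against these criteria.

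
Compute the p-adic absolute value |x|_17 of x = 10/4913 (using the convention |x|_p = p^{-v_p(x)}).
|10/4913|_17 = 4913

Step 1 — compute v_17(x) by factoring powers of 17 out of the numerator and denominator: v_17(10/4913) = -3. Step 2 — apply |x|_p = p^{-v_p(x)} = 17^{3} = 4913.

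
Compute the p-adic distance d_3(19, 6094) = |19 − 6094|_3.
d_3(19, 6094) = 1/243

Step 1 — x − y = 19 − 6094 = -6075. Step 2 — v_3(-6075) = 5 (factor: -6075 = −(3^5 · 25); the sign does not affect v_p). Step 3 — |x − y|_3 = 3^{-5} = 1/243.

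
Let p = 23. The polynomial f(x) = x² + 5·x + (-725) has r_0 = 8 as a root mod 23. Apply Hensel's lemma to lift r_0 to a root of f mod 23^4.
r_3 = 200982 (mod 279841)

Hensel: r_{i+1} = r_i − f(r_i)·(f′(r_i))^{-1} mod 23^{i+2}, f′(x) = 2x + 5. Iterate:
  r_0 = 8 (mod 23)
  r_1 = 491 (mod 529)
  r_2 = 6310 (mod 12167)
  r_3 = 200982 (mod 279841)
Final: r = 200982 satisfies f(r) ≡ 0 mod 23^4.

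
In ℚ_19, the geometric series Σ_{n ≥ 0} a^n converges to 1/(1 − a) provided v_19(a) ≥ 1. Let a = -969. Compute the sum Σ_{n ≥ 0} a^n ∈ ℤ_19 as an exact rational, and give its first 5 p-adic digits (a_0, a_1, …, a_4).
Σ a^n = 1/(1 − a) = 1/970;  first 5 digits = (1, 6, 14, 10, 2)

v_19(a) = 1 ≥ 1, so the series converges in ℤ_19 to 1/(1 − a) = 1/(1 − (-969)) = 1/970. Expand this rational in ℤ_19: compute digits iteratively via d_i = x_i mod 19, x_{i+1} = (x_i − d_i)/19. The first 5 digits are (1, 6, 14, 10, 2).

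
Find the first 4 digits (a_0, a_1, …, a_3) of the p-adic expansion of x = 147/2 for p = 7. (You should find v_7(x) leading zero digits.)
(a_0, …, a_3) = (0, 0, 5, 3)

v_7(147/2) = 2, so a_0 = ... = a_1 = 0. Factor out: x = 7^2 · u with u = 3/2 a unit in ℤ_7. Expand u iteratively via a_{v+i} = u_i mod 7, u_{i+1} = (u_i − a_{v+i})/7:
  u_0 = 3/2;  a_2 = 5;  u_1 = (u_0 − 5)/7 = -1/2
  u_1 = -1/2;  a_3 = 3;  u_2 = (u_1 − 3)/7 = -1/2
Digits: (0, 0, 5, 3).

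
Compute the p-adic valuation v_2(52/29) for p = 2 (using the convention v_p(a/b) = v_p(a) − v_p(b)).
v_2(52/29) = 2

Factor powers of 2 from the numerator and denominator of the reduced fraction: 52 = 2^2 · 13 and 29 = 2^0 · 29. Apply v_p(a/b) = v_p(a) − v_p(b): v_2(52/29) = 2 − 0 = 2.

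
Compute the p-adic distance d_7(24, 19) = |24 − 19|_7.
d_7(24, 19) = 1

Step 1 — x − y = 24 − 19 = 5. Step 2 — v_7(5) = 0 (factor: 5 = (7^0 · 5); the sign does not affect v_p). Step 3 — |x − y|_7 = 7^{0} = 1.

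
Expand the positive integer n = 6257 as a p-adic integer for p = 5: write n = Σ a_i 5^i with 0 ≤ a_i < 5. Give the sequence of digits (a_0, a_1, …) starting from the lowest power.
(a_0, a_1, …) = (2, 1, 0, 0, 0, 2)

Repeated division by 5 gives the digits low-to-high: 6257 = 2 + 1·5^1 + 2·5^5. Digit sequence: (2, 1, 0, 0, 0, 2).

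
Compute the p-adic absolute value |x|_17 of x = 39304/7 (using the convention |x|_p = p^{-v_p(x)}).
|39304/7|_17 = 1/4913

Step 1 — compute v_17(x) by factoring powers of 17 out of the numerator and denominator: v_17(39304/7) = 3. Step 2 — apply |x|_p = p^{-v_p(x)} = 17^{-3} = 1/4913.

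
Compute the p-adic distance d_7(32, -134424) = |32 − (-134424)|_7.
d_7(32, -134424) = 1/16807

Step 1 — x − y = 32 − (-134424) = 134456. Step 2 — v_7(134456) = 5 (factor: 134456 = (7^5 · 8); the sign does not affect v_p). Step 3 — |x − y|_7 = 7^{-5} = 1/16807.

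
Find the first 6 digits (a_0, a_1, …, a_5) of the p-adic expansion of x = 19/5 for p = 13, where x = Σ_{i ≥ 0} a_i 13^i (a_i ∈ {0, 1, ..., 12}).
(a_0, …, a_5) = (9, 10, 7, 2, 5, 10)

v_13(19/5) = 0 (numerator and denominator both coprime to 13), so x ∈ ℤ_13^×. Compute digits iteratively via a_i = x_i mod 13, x_{i+1} = (x_i − a_i)/13, with x_0 = x:
  x_0 = 19/5;  a_0 = 9;  x_1 = (x_0 − 9)/13 = -2/5
  x_1 = -2/5;  a_1 = 10;  x_2 = (x_1 − 10)/13 = -4/5
  x_2 = -4/5;  a_2 = 7;  x_3 = (x_2 − 7)/13 = -3/5
  x_3 = -3/5;  a_3 = 2;  x_4 = (x_3 − 2)/13 = -1/5
  x_4 = -1/5;  a_4 = 5;  x_5 = (x_4 − 5)/13 = -2/5
  x_5 = -2/5;  a_5 = 10;  x_6 = (x_5 − 10)/13 = -4/5
Digits: (9, 10, 7, 2, 5, 10).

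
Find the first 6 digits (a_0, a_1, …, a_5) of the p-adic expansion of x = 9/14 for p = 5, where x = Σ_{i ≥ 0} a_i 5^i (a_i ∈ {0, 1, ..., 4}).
(a_0, …, a_5) = (1, 1, 3, 4, 3, 1)

v_5(9/14) = 0 (numerator and denominator both coprime to 5), so x ∈ ℤ_5^×. Compute digits iteratively via a_i = x_i mod 5, x_{i+1} = (x_i − a_i)/5, with x_0 = x:
  x_0 = 9/14;  a_0 = 1;  x_1 = (x_0 − 1)/5 = -1/14
  x_1 = -1/14;  a_1 = 1;  x_2 = (x_1 − 1)/5 = -3/14
  x_2 = -3/14;  a_2 = 3;  x_3 = (x_2 − 3)/5 = -9/14
  x_3 = -9/14;  a_3 = 4;  x_4 = (x_3 − 4)/5 = -13/14
  x_4 = -13/14;  a_4 = 3;  x_5 = (x_4 − 3)/5 = -11/14
  x_5 = -11/14;  a_5 = 1;  x_6 = (x_5 − 1)/5 = -5/14
Digits: (1, 1, 3, 4, 3, 1).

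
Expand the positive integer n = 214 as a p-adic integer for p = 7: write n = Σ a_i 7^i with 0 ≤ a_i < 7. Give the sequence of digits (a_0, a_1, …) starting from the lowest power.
(a_0, a_1, …) = (4, 2, 4)

Repeated division by 7 gives the digits low-to-high: 214 = 4 + 2·7^1 + 4·7^2. Digit sequence: (4, 2, 4).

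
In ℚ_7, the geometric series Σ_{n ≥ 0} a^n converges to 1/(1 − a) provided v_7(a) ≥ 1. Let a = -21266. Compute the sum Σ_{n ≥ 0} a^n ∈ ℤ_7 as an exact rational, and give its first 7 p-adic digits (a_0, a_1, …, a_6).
Σ a^n = 1/(1 − a) = 1/21267;  first 7 digits = (1, 0, 0, 1, 5, 5, 0)

v_7(a) = 3 ≥ 1, so the series converges in ℤ_7 to 1/(1 − a) = 1/(1 − (-21266)) = 1/21267. Expand this rational in ℤ_7: compute digits iteratively via d_i = x_i mod 7, x_{i+1} = (x_i − d_i)/7. The first 7 digits are (1, 0, 0, 1, 5, 5, 0).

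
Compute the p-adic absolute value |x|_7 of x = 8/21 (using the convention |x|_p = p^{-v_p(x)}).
|8/21|_7 = 7

Step 1 — compute v_7(x) by factoring powers of 7 out of the numerator and denominator: v_7(8/21) = -1. Step 2 — apply |x|_p = p^{-v_p(x)} = 7^{1} = 7.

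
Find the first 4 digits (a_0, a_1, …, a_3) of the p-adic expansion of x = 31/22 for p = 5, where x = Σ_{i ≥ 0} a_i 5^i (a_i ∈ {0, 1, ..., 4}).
(a_0, …, a_3) = (3, 4, 3, 4)

v_5(31/22) = 0 (numerator and denominator both coprime to 5), so x ∈ ℤ_5^×. Compute digits iteratively via a_i = x_i mod 5, x_{i+1} = (x_i − a_i)/5, with x_0 = x:
  x_0 = 31/22;  a_0 = 3;  x_1 = (x_0 − 3)/5 = -7/22
  x_1 = -7/22;  a_1 = 4;  x_2 = (x_1 − 4)/5 = -19/22
  x_2 = -19/22;  a_2 = 3;  x_3 = (x_2 − 3)/5 = -17/22
  x_3 = -17/22;  a_3 = 4;  x_4 = (x_3 − 4)/5 = -21/22
Digits: (3, 4, 3, 4).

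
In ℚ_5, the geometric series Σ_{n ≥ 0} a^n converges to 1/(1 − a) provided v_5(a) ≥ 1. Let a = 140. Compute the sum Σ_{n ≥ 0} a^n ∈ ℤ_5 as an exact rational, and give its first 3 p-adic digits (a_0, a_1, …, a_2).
Σ a^n = 1/(1 − a) = -1/139;  first 3 digits = (1, 3, 4)

v_5(a) = 1 ≥ 1, so the series converges in ℤ_5 to 1/(1 − a) = 1/(1 − 140) = -1/139. Expand this rational in ℤ_5: compute digits iteratively via d_i = x_i mod 5, x_{i+1} = (x_i − d_i)/5. The first 3 digits are (1, 3, 4).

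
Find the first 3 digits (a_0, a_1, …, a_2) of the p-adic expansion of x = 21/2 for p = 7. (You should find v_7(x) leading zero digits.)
(a_0, …, a_2) = (0, 5, 3)

v_7(21/2) = 1, so a_0 = ... = a_0 = 0. Factor out: x = 7^1 · u with u = 3/2 a unit in ℤ_7. Expand u iteratively via a_{v+i} = u_i mod 7, u_{i+1} = (u_i − a_{v+i})/7:
  u_0 = 3/2;  a_1 = 5;  u_1 = (u_0 − 5)/7 = -1/2
  u_1 = -1/2;  a_2 = 3;  u_2 = (u_1 − 3)/7 = -1/2
Digits: (0, 5, 3).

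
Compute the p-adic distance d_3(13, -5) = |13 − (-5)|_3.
d_3(13, -5) = 1/9

Step 1 — x − y = 13 − (-5) = 18. Step 2 — v_3(18) = 2 (factor: 18 = (3^2 · 2); the sign does not affect v_p). Step 3 — |x − y|_3 = 3^{-2} = 1/9.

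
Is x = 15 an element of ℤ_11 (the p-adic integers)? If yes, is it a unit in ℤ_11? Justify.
x ∈ ℤ_11^× (unit); v_11(x) = 0

ℤ_11 = {x ∈ ℚ_11 : v_11(x) ≥ 0} and ℤ_11^× = {x ∈ ℤ_11 : v_11(x) = 0}. Here v_11(15) = v_11(num) − v_11(den) = 0; compare against these criteria.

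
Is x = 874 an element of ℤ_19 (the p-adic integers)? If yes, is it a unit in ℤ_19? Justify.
x ∈ ℤ_19 but not a unit; v_19(x) = 1 > 0

ℤ_19 = {x ∈ ℚ_19 : v_19(x) ≥ 0} and ℤ_19^× = {x ∈ ℤ_19 : v_19(x) = 0}. Here v_19(874) = v_19(num) − v_19(den) = 1; compare against these criteria.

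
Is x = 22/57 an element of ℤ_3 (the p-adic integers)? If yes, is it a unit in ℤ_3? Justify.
x ∉ ℤ_3 (v_3(x) = -1 < 0)

ℤ_3 = {x ∈ ℚ_3 : v_3(x) ≥ 0} and ℤ_3^× = {x ∈ ℤ_3 : v_3(x) = 0}. Here v_3(22/57) = v_3(num) − v_3(den) = -1; compare against these criteria.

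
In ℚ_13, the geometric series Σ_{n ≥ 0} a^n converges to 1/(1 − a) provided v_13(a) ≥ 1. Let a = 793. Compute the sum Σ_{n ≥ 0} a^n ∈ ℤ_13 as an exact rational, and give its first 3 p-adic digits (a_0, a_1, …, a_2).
Σ a^n = 1/(1 − a) = -1/792;  first 3 digits = (1, 9, 7)

v_13(a) = 1 ≥ 1, so the series converges in ℤ_13 to 1/(1 − a) = 1/(1 − 793) = -1/792. Expand this rational in ℤ_13: compute digits iteratively via d_i = x_i mod 13, x_{i+1} = (x_i − d_i)/13. The first 3 digits are (1, 9, 7).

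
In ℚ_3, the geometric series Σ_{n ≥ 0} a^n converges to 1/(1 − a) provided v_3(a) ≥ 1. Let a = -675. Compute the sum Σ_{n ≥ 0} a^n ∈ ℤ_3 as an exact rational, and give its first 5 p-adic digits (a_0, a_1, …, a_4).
Σ a^n = 1/(1 − a) = 1/676;  first 5 digits = (1, 0, 0, 2, 0)

v_3(a) = 3 ≥ 1, so the series converges in ℤ_3 to 1/(1 − a) = 1/(1 − (-675)) = 1/676. Expand this rational in ℤ_3: compute digits iteratively via d_i = x_i mod 3, x_{i+1} = (x_i − d_i)/3. The first 5 digits are (1, 0, 0, 2, 0).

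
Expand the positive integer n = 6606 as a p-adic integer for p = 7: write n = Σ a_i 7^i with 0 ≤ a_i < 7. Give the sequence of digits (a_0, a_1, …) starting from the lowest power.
(a_0, a_1, …) = (5, 5, 1, 5, 2)

Repeated division by 7 gives the digits low-to-high: 6606 = 5 + 5·7^1 + 1·7^2 + 5·7^3 + 2·7^4. Digit sequence: (5, 5, 1, 5, 2).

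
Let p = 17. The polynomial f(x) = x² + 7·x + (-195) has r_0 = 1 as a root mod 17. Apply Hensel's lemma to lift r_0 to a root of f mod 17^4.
r_3 = 43436 (mod 83521)

Hensel: r_{i+1} = r_i − f(r_i)·(f′(r_i))^{-1} mod 17^{i+2}, f′(x) = 2x + 7. Iterate:
  r_0 = 1 (mod 17)
  r_1 = 86 (mod 289)
  r_2 = 4132 (mod 4913)
  r_3 = 43436 (mod 83521)
Final: r = 43436 satisfies f(r) ≡ 0 mod 17^4.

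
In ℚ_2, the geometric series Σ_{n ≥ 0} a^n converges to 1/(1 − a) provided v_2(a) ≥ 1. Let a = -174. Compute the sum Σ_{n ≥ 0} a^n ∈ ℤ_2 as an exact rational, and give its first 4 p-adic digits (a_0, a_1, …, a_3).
Σ a^n = 1/(1 − a) = 1/175;  first 4 digits = (1, 1, 1, 1)

v_2(a) = 1 ≥ 1, so the series converges in ℤ_2 to 1/(1 − a) = 1/(1 − (-174)) = 1/175. Expand this rational in ℤ_2: compute digits iteratively via d_i = x_i mod 2, x_{i+1} = (x_i − d_i)/2. The first 4 digits are (1, 1, 1, 1).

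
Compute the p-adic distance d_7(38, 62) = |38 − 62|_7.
d_7(38, 62) = 1

Step 1 — x − y = 38 − 62 = -24. Step 2 — v_7(-24) = 0 (factor: -24 = −(7^0 · 24); the sign does not affect v_p). Step 3 — |x − y|_7 = 7^{0} = 1.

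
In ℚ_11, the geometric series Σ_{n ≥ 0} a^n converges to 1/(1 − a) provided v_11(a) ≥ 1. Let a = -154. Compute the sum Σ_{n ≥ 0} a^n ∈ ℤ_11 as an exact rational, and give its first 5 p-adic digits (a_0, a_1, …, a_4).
Σ a^n = 1/(1 − a) = 1/155;  first 5 digits = (1, 8, 7, 1, 9)

v_11(a) = 1 ≥ 1, so the series converges in ℤ_11 to 1/(1 − a) = 1/(1 − (-154)) = 1/155. Expand this rational in ℤ_11: compute digits iteratively via d_i = x_i mod 11, x_{i+1} = (x_i − d_i)/11. The first 5 digits are (1, 8, 7, 1, 9).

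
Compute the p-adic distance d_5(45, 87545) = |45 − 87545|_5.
d_5(45, 87545) = 1/3125

Step 1 — x − y = 45 − 87545 = -87500. Step 2 — v_5(-87500) = 5 (factor: -87500 = −(5^5 · 28); the sign does not affect v_p). Step 3 — |x − y|_5 = 5^{-5} = 1/3125.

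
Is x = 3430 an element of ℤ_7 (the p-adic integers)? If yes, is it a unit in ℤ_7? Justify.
x ∈ ℤ_7 but not a unit; v_7(x) = 3 > 0

ℤ_7 = {x ∈ ℚ_7 : v_7(x) ≥ 0} and ℤ_7^× = {x ∈ ℤ_7 : v_7(x) = 0}. Here v_7(3430) = v_7(num) − v_7(den) = 3; compare against these criteria.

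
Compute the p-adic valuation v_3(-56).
v_3(-56) = 0

v_3(n) is the largest exponent k such that 3^k divides n. Factor out: -56 = -3^0 · 56. (Sign doesn't affect v_p.) So v_3(-56) = 0.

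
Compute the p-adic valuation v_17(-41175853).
v_17(-41175853) = 5

v_17(n) is the largest exponent k such that 17^k divides n. Factor out: -41175853 = -17^5 · 29. (Sign doesn't affect v_p.) So v_17(-41175853) = 5.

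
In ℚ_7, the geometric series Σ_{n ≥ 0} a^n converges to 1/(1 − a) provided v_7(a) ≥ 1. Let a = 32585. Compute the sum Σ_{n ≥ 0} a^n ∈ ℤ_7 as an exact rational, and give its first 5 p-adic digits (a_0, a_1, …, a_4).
Σ a^n = 1/(1 − a) = -1/32584;  first 5 digits = (1, 0, 0, 4, 6)

v_7(a) = 3 ≥ 1, so the series converges in ℤ_7 to 1/(1 − a) = 1/(1 − 32585) = -1/32584. Expand this rational in ℤ_7: compute digits iteratively via d_i = x_i mod 7, x_{i+1} = (x_i − d_i)/7. The first 5 digits are (1, 0, 0, 4, 6).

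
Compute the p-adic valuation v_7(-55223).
v_7(-55223) = 4

v_7(n) is the largest exponent k such that 7^k divides n. Factor out: -55223 = -7^4 · 23. (Sign doesn't affect v_p.) So v_7(-55223) = 4.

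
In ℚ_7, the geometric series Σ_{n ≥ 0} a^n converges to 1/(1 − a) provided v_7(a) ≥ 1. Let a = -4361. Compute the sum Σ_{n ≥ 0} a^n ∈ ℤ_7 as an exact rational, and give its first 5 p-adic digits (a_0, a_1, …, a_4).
Σ a^n = 1/(1 − a) = 1/4362;  first 5 digits = (1, 0, 2, 1, 2)

v_7(a) = 2 ≥ 1, so the series converges in ℤ_7 to 1/(1 − a) = 1/(1 − (-4361)) = 1/4362. Expand this rational in ℤ_7: compute digits iteratively via d_i = x_i mod 7, x_{i+1} = (x_i − d_i)/7. The first 5 digits are (1, 0, 2, 1, 2).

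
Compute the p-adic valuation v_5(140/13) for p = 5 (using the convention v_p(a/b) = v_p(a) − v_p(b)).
v_5(140/13) = 1

Factor powers of 5 from the numerator and denominator of the reduced fraction: 140 = 5^1 · 28 and 13 = 5^0 · 13. Apply v_p(a/b) = v_p(a) − v_p(b): v_5(140/13) = 1 − 0 = 1.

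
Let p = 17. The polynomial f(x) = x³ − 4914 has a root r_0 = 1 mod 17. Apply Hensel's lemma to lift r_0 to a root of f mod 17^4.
r_3 = 29479 (mod 83521)

Hensel: r_{i+1} = r_i − f(r_i)/f′(r_i) mod 17^{i+2}, where f′(x) = 3x². Iterate:
  r_0 = 1 (mod 17)
  r_1 = 1 (mod 289)
  r_2 = 1 (mod 4913)
  r_3 = 29479 (mod 83521)
Final: r = 29479 with f(r) ≡ 0 mod 17^4.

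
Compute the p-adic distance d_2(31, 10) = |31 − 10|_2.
d_2(31, 10) = 1

Step 1 — x − y = 31 − 10 = 21. Step 2 — v_2(21) = 0 (factor: 21 = (2^0 · 21); the sign does not affect v_p). Step 3 — |x − y|_2 = 2^{0} = 1.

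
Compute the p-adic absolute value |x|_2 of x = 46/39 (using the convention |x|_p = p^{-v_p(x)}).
|46/39|_2 = 1/2

Step 1 — compute v_2(x) by factoring powers of 2 out of the numerator and denominator: v_2(46/39) = 1. Step 2 — apply |x|_p = p^{-v_p(x)} = 2^{-1} = 1/2.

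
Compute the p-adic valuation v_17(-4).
v_17(-4) = 0

v_17(n) is the largest exponent k such that 17^k divides n. Factor out: -4 = -17^0 · 4. (Sign doesn't affect v_p.) So v_17(-4) = 0.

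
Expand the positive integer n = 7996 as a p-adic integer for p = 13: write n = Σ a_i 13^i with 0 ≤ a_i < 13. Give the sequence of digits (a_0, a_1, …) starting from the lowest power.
(a_0, a_1, …) = (1, 4, 8, 3)

Repeated division by 13 gives the digits low-to-high: 7996 = 1 + 4·13^1 + 8·13^2 + 3·13^3. Digit sequence: (1, 4, 8, 3).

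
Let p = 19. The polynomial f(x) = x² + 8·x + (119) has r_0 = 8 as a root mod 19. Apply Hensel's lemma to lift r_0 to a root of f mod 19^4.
r_3 = 104793 (mod 130321)

Hensel: r_{i+1} = r_i − f(r_i)·(f′(r_i))^{-1} mod 19^{i+2}, f′(x) = 2x + 8. Iterate:
  r_0 = 8 (mod 19)
  r_1 = 103 (mod 361)
  r_2 = 1908 (mod 6859)
  r_3 = 104793 (mod 130321)
Final: r = 104793 satisfies f(r) ≡ 0 mod 19^4.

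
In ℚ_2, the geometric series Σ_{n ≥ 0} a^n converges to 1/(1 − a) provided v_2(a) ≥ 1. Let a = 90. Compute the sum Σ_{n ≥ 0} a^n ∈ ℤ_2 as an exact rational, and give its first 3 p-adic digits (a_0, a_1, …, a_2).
Σ a^n = 1/(1 − a) = -1/89;  first 3 digits = (1, 1, 1)

v_2(a) = 1 ≥ 1, so the series converges in ℤ_2 to 1/(1 − a) = 1/(1 − 90) = -1/89. Expand this rational in ℤ_2: compute digits iteratively via d_i = x_i mod 2, x_{i+1} = (x_i − d_i)/2. The first 3 digits are (1, 1, 1).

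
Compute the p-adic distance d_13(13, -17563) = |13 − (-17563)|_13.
d_13(13, -17563) = 1/2197

Step 1 — x − y = 13 − (-17563) = 17576. Step 2 — v_13(17576) = 3 (factor: 17576 = (13^3 · 8); the sign does not affect v_p). Step 3 — |x − y|_13 = 13^{-3} = 1/2197.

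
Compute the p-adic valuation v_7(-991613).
v_7(-991613) = 5

v_7(n) is the largest exponent k such that 7^k divides n. Factor out: -991613 = -7^5 · 59. (Sign doesn't affect v_p.) So v_7(-991613) = 5.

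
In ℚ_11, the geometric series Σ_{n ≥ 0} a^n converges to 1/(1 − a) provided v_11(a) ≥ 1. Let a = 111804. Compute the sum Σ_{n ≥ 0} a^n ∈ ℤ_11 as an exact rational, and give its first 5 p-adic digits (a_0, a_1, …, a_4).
Σ a^n = 1/(1 − a) = -1/111803;  first 5 digits = (1, 0, 0, 7, 7)

v_11(a) = 3 ≥ 1, so the series converges in ℤ_11 to 1/(1 − a) = 1/(1 − 111804) = -1/111803. Expand this rational in ℤ_11: compute digits iteratively via d_i = x_i mod 11, x_{i+1} = (x_i − d_i)/11. The first 5 digits are (1, 0, 0, 7, 7).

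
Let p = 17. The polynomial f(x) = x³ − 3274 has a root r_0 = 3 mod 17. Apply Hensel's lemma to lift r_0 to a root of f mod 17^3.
r_2 = 530 (mod 4913)

Hensel: r_{i+1} = r_i − f(r_i)/f′(r_i) mod 17^{i+2}, where f′(x) = 3x². Iterate:
  r_0 = 3 (mod 17)
  r_1 = 241 (mod 289)
  r_2 = 530 (mod 4913)
Final: r = 530 with f(r) ≡ 0 mod 17^3.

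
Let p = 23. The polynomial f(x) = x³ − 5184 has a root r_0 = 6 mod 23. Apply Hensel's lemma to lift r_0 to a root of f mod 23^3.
r_2 = 3755 (mod 12167)

Hensel: r_{i+1} = r_i − f(r_i)/f′(r_i) mod 23^{i+2}, where f′(x) = 3x². Iterate:
  r_0 = 6 (mod 23)
  r_1 = 52 (mod 529)
  r_2 = 3755 (mod 12167)
Final: r = 3755 with f(r) ≡ 0 mod 23^3.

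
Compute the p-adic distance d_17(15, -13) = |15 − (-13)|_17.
d_17(15, -13) = 1

Step 1 — x − y = 15 − (-13) = 28. Step 2 — v_17(28) = 0 (factor: 28 = (17^0 · 28); the sign does not affect v_p). Step 3 — |x − y|_17 = 17^{0} = 1.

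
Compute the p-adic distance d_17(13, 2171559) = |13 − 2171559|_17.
d_17(13, 2171559) = 1/83521

Step 1 — x − y = 13 − 2171559 = -2171546. Step 2 — v_17(-2171546) = 4 (factor: -2171546 = −(17^4 · 26); the sign does not affect v_p). Step 3 — |x − y|_17 = 17^{-4} = 1/83521.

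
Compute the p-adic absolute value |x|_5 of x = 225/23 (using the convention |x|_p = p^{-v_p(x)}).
|225/23|_5 = 1/25

Step 1 — compute v_5(x) by factoring powers of 5 out of the numerator and denominator: v_5(225/23) = 2. Step 2 — apply |x|_p = p^{-v_p(x)} = 5^{-2} = 1/25.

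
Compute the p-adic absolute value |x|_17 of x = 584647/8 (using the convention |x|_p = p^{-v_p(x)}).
|584647/8|_17 = 1/83521

Step 1 — compute v_17(x) by factoring powers of 17 out of the numerator and denominator: v_17(584647/8) = 4. Step 2 — apply |x|_p = p^{-v_p(x)} = 17^{-4} = 1/83521.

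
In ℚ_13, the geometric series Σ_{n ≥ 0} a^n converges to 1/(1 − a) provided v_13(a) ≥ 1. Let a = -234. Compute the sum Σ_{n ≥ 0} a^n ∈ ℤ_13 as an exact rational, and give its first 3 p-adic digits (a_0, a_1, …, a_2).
Σ a^n = 1/(1 − a) = 1/235;  first 3 digits = (1, 8, 10)

v_13(a) = 1 ≥ 1, so the series converges in ℤ_13 to 1/(1 − a) = 1/(1 − (-234)) = 1/235. Expand this rational in ℤ_13: compute digits iteratively via d_i = x_i mod 13, x_{i+1} = (x_i − d_i)/13. The first 3 digits are (1, 8, 10).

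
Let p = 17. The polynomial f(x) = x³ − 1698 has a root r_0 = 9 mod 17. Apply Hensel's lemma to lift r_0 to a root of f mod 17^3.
r_2 = 3902 (mod 4913)

Hensel: r_{i+1} = r_i − f(r_i)/f′(r_i) mod 17^{i+2}, where f′(x) = 3x². Iterate:
  r_0 = 9 (mod 17)
  r_1 = 145 (mod 289)
  r_2 = 3902 (mod 4913)
Final: r = 3902 with f(r) ≡ 0 mod 17^3.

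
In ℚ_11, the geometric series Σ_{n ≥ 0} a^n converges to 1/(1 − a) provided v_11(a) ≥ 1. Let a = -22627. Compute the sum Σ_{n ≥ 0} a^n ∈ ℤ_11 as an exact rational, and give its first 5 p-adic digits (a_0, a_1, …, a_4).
Σ a^n = 1/(1 − a) = 1/22628;  first 5 digits = (1, 0, 0, 5, 9)

v_11(a) = 3 ≥ 1, so the series converges in ℤ_11 to 1/(1 − a) = 1/(1 − (-22627)) = 1/22628. Expand this rational in ℤ_11: compute digits iteratively via d_i = x_i mod 11, x_{i+1} = (x_i − d_i)/11. The first 5 digits are (1, 0, 0, 5, 9).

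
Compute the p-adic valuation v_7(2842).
v_7(2842) = 2

v_7(n) is the largest exponent k such that 7^k divides n. Factor out: 2842 = 7^2 · 58. (Sign doesn't affect v_p.) So v_7(2842) = 2.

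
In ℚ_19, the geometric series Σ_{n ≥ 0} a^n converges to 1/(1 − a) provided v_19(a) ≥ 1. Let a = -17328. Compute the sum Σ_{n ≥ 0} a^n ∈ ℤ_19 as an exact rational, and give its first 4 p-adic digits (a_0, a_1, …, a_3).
Σ a^n = 1/(1 − a) = 1/17329;  first 4 digits = (1, 0, 9, 16)

v_19(a) = 2 ≥ 1, so the series converges in ℤ_19 to 1/(1 − a) = 1/(1 − (-17328)) = 1/17329. Expand this rational in ℤ_19: compute digits iteratively via d_i = x_i mod 19, x_{i+1} = (x_i − d_i)/19. The first 4 digits are (1, 0, 9, 16).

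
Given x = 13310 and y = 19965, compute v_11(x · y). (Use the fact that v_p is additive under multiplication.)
v_11(265734150) = 6

v_p(x) = 3 (factor: 13310 = 11^3 · 10); v_p(y) = 3 (factor: 19965 = 11^3 · 15). Additivity: v_p(xy) = v_p(x) + v_p(y) = 3 + 3 = 6. (Direct check: xy = 265734150 = 11^6 · (150).)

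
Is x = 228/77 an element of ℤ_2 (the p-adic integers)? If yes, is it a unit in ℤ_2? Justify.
x ∈ ℤ_2 but not a unit; v_2(x) = 2 > 0

ℤ_2 = {x ∈ ℚ_2 : v_2(x) ≥ 0} and ℤ_2^× = {x ∈ ℤ_2 : v_2(x) = 0}. Here v_2(228/77) = v_2(num) − v_2(den) = 2; compare against these criteria.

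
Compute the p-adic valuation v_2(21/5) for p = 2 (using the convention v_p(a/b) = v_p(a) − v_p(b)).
v_2(21/5) = 0

Factor powers of 2 from the numerator and denominator of the reduced fraction: 21 = 2^0 · 21 and 5 = 2^0 · 5. Apply v_p(a/b) = v_p(a) − v_p(b): v_2(21/5) = 0 − 0 = 0.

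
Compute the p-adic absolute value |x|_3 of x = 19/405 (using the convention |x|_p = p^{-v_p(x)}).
|19/405|_3 = 81

Step 1 — compute v_3(x) by factoring powers of 3 out of the numerator and denominator: v_3(19/405) = -4. Step 2 — apply |x|_p = p^{-v_p(x)} = 3^{4} = 81.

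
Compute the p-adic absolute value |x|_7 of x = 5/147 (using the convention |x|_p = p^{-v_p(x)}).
|5/147|_7 = 49

Step 1 — compute v_7(x) by factoring powers of 7 out of the numerator and denominator: v_7(5/147) = -2. Step 2 — apply |x|_p = p^{-v_p(x)} = 7^{2} = 49.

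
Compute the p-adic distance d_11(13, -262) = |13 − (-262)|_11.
d_11(13, -262) = 1/11

Step 1 — x − y = 13 − (-262) = 275. Step 2 — v_11(275) = 1 (factor: 275 = (11^1 · 25); the sign does not affect v_p). Step 3 — |x − y|_11 = 11^{-1} = 1/11.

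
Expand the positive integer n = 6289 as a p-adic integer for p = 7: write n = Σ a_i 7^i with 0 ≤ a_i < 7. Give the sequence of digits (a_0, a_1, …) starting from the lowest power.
(a_0, a_1, …) = (3, 2, 2, 4, 2)

Repeated division by 7 gives the digits low-to-high: 6289 = 3 + 2·7^1 + 2·7^2 + 4·7^3 + 2·7^4. Digit sequence: (3, 2, 2, 4, 2).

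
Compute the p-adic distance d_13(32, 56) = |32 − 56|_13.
d_13(32, 56) = 1

Step 1 — x − y = 32 − 56 = -24. Step 2 — v_13(-24) = 0 (factor: -24 = −(13^0 · 24); the sign does not affect v_p). Step 3 — |x − y|_13 = 13^{0} = 1.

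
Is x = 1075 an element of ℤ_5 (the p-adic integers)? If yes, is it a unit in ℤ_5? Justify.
x ∈ ℤ_5 but not a unit; v_5(x) = 2 > 0

ℤ_5 = {x ∈ ℚ_5 : v_5(x) ≥ 0} and ℤ_5^× = {x ∈ ℤ_5 : v_5(x) = 0}. Here v_5(1075) = v_5(num) − v_5(den) = 2; compare against these criteria.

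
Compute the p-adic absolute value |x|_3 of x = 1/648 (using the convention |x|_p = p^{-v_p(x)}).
|1/648|_3 = 81

Step 1 — compute v_3(x) by factoring powers of 3 out of the numerator and denominator: v_3(1/648) = -4. Step 2 — apply |x|_p = p^{-v_p(x)} = 3^{4} = 81.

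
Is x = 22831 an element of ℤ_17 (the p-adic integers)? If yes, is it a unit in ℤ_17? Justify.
x ∈ ℤ_17 but not a unit; v_17(x) = 2 > 0

ℤ_17 = {x ∈ ℚ_17 : v_17(x) ≥ 0} and ℤ_17^× = {x ∈ ℤ_17 : v_17(x) = 0}. Here v_17(22831) = v_17(num) − v_17(den) = 2; compare against these criteria.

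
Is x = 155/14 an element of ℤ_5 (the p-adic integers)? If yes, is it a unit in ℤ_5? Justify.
x ∈ ℤ_5 but not a unit; v_5(x) = 1 > 0

ℤ_5 = {x ∈ ℚ_5 : v_5(x) ≥ 0} and ℤ_5^× = {x ∈ ℤ_5 : v_5(x) = 0}. Here v_5(155/14) = v_5(num) − v_5(den) = 1; compare against these criteria.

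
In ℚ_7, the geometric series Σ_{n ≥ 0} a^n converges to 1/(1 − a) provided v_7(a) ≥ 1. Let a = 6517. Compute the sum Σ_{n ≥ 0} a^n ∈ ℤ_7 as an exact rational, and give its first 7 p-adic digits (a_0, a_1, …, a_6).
Σ a^n = 1/(1 − a) = -1/6516;  first 7 digits = (1, 0, 0, 5, 2, 0, 4)

v_7(a) = 3 ≥ 1, so the series converges in ℤ_7 to 1/(1 − a) = 1/(1 − 6517) = -1/6516. Expand this rational in ℤ_7: compute digits iteratively via d_i = x_i mod 7, x_{i+1} = (x_i − d_i)/7. The first 7 digits are (1, 0, 0, 5, 2, 0, 4).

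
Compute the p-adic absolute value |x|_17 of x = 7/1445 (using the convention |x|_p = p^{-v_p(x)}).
|7/1445|_17 = 289

Step 1 — compute v_17(x) by factoring powers of 17 out of the numerator and denominator: v_17(7/1445) = -2. Step 2 — apply |x|_p = p^{-v_p(x)} = 17^{2} = 289.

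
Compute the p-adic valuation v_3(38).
v_3(38) = 0

v_3(n) is the largest exponent k such that 3^k divides n. Factor out: 38 = 3^0 · 38. (Sign doesn't affect v_p.) So v_3(38) = 0.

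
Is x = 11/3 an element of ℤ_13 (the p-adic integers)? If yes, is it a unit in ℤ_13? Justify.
x ∈ ℤ_13^× (unit); v_13(x) = 0

ℤ_13 = {x ∈ ℚ_13 : v_13(x) ≥ 0} and ℤ_13^× = {x ∈ ℤ_13 : v_13(x) = 0}. Here v_13(11/3) = v_13(num) − v_13(den) = 0; compare against these criteria.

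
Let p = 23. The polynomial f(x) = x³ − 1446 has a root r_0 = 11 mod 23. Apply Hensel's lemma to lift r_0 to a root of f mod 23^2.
r_1 = 517 (mod 529)

Hensel: r_{i+1} = r_i − f(r_i)/f′(r_i) mod 23^{i+2}, where f′(x) = 3x². Iterate:
  r_0 = 11 (mod 23)
  r_1 = 517 (mod 529)
Final: r = 517 with f(r) ≡ 0 mod 23^2.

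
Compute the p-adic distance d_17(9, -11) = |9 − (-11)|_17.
d_17(9, -11) = 1

Step 1 — x − y = 9 − (-11) = 20. Step 2 — v_17(20) = 0 (factor: 20 = (17^0 · 20); the sign does not affect v_p). Step 3 — |x − y|_17 = 17^{0} = 1.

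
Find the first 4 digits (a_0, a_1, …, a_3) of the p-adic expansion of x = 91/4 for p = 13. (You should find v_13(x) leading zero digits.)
(a_0, …, a_3) = (0, 5, 3, 3)

v_13(91/4) = 1, so a_0 = ... = a_0 = 0. Factor out: x = 13^1 · u with u = 7/4 a unit in ℤ_13. Expand u iteratively via a_{v+i} = u_i mod 13, u_{i+1} = (u_i − a_{v+i})/13:
  u_0 = 7/4;  a_1 = 5;  u_1 = (u_0 − 5)/13 = -1/4
  u_1 = -1/4;  a_2 = 3;  u_2 = (u_1 − 3)/13 = -1/4
  u_2 = -1/4;  a_3 = 3;  u_3 = (u_2 − 3)/13 = -1/4
Digits: (0, 5, 3, 3).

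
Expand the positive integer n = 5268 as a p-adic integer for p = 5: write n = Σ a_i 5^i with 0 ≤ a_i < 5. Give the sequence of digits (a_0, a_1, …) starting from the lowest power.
(a_0, a_1, …) = (3, 3, 0, 2, 3, 1)

Repeated division by 5 gives the digits low-to-high: 5268 = 3 + 3·5^1 + 2·5^3 + 3·5^4 + 1·5^5. Digit sequence: (3, 3, 0, 2, 3, 1).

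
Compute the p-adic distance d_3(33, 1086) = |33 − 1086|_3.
d_3(33, 1086) = 1/81

Step 1 — x − y = 33 − 1086 = -1053. Step 2 — v_3(-1053) = 4 (factor: -1053 = −(3^4 · 13); the sign does not affect v_p). Step 3 — |x − y|_3 = 3^{-4} = 1/81.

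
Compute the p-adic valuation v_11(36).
v_11(36) = 0

v_11(n) is the largest exponent k such that 11^k divides n. Factor out: 36 = 11^0 · 36. (Sign doesn't affect v_p.) So v_11(36) = 0.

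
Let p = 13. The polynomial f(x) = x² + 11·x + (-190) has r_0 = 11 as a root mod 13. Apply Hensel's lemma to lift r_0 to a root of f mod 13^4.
r_3 = 20187 (mod 28561)

Hensel: r_{i+1} = r_i − f(r_i)·(f′(r_i))^{-1} mod 13^{i+2}, f′(x) = 2x + 11. Iterate:
  r_0 = 11 (mod 13)
  r_1 = 76 (mod 169)
  r_2 = 414 (mod 2197)
  r_3 = 20187 (mod 28561)
Final: r = 20187 satisfies f(r) ≡ 0 mod 13^4.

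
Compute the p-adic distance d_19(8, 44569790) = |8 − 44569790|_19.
d_19(8, 44569790) = 1/2476099

Step 1 — x − y = 8 − 44569790 = -44569782. Step 2 — v_19(-44569782) = 5 (factor: -44569782 = −(19^5 · 18); the sign does not affect v_p). Step 3 — |x − y|_19 = 19^{-5} = 1/2476099.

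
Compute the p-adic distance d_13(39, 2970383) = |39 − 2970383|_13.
d_13(39, 2970383) = 1/371293

Step 1 — x − y = 39 − 2970383 = -2970344. Step 2 — v_13(-2970344) = 5 (factor: -2970344 = −(13^5 · 8); the sign does not affect v_p). Step 3 — |x − y|_13 = 13^{-5} = 1/371293.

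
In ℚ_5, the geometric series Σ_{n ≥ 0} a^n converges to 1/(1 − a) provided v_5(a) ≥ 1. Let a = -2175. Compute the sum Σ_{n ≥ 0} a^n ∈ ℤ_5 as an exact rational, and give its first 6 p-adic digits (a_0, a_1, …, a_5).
Σ a^n = 1/(1 − a) = 1/2176;  first 6 digits = (1, 0, 3, 2, 0, 3)

v_5(a) = 2 ≥ 1, so the series converges in ℤ_5 to 1/(1 − a) = 1/(1 − (-2175)) = 1/2176. Expand this rational in ℤ_5: compute digits iteratively via d_i = x_i mod 5, x_{i+1} = (x_i − d_i)/5. The first 6 digits are (1, 0, 3, 2, 0, 3).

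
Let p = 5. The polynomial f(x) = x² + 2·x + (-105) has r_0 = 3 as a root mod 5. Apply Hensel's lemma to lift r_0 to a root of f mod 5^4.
r_3 = 183 (mod 625)

Hensel: r_{i+1} = r_i − f(r_i)·(f′(r_i))^{-1} mod 5^{i+2}, f′(x) = 2x + 2. Iterate:
  r_0 = 3 (mod 5)
  r_1 = 8 (mod 25)
  r_2 = 58 (mod 125)
  r_3 = 183 (mod 625)
Final: r = 183 satisfies f(r) ≡ 0 mod 5^4.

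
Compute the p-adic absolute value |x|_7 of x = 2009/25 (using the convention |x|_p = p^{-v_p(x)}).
|2009/25|_7 = 1/49

Step 1 — compute v_7(x) by factoring powers of 7 out of the numerator and denominator: v_7(2009/25) = 2. Step 2 — apply |x|_p = p^{-v_p(x)} = 7^{-2} = 1/49.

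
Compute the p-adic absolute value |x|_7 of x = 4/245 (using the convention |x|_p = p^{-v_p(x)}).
|4/245|_7 = 49

Step 1 — compute v_7(x) by factoring powers of 7 out of the numerator and denominator: v_7(4/245) = -2. Step 2 — apply |x|_p = p^{-v_p(x)} = 7^{2} = 49.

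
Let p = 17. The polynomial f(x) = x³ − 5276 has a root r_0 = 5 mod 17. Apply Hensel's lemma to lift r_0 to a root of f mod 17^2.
r_1 = 39 (mod 289)

Hensel: r_{i+1} = r_i − f(r_i)/f′(r_i) mod 17^{i+2}, where f′(x) = 3x². Iterate:
  r_0 = 5 (mod 17)
  r_1 = 39 (mod 289)
Final: r = 39 with f(r) ≡ 0 mod 17^2.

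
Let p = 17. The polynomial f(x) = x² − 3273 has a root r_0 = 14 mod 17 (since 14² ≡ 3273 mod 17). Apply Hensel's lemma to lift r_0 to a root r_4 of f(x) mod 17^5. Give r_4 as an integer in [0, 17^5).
r_4 = 1285214 (mod 1419857)

Hensel's recurrence: r_{i+1} = r_i − f(r_i)·(f′(r_i))^{-1} mod 17^{i+2}, with f′(x) = 2x. Iterate:
  r_0 = 14 (mod 17)
  r_1 = 31 (mod 289)
  r_2 = 2921 (mod 4913)
  r_3 = 32399 (mod 83521)
  r_4 = 1285214 (mod 1419857)
Final: r_4 = 1285214, and one checks f(r_4) ≡ 0 mod 17^5.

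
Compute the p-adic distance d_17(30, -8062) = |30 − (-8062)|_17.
d_17(30, -8062) = 1/289

Step 1 — x − y = 30 − (-8062) = 8092. Step 2 — v_17(8092) = 2 (factor: 8092 = (17^2 · 28); the sign does not affect v_p). Step 3 — |x − y|_17 = 17^{-2} = 1/289.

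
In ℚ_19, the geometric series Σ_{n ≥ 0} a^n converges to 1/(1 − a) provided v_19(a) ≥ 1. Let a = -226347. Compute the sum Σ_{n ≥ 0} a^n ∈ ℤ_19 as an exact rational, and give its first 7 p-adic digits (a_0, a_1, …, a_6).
Σ a^n = 1/(1 − a) = 1/226348;  first 7 digits = (1, 0, 0, 5, 17, 18, 5)

v_19(a) = 3 ≥ 1, so the series converges in ℤ_19 to 1/(1 − a) = 1/(1 − (-226347)) = 1/226348. Expand this rational in ℤ_19: compute digits iteratively via d_i = x_i mod 19, x_{i+1} = (x_i − d_i)/19. The first 7 digits are (1, 0, 0, 5, 17, 18, 5).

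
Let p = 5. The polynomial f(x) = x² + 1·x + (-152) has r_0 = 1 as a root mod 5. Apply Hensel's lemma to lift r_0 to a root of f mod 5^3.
r_2 = 51 (mod 125)

Hensel: r_{i+1} = r_i − f(r_i)·(f′(r_i))^{-1} mod 5^{i+2}, f′(x) = 2x + 1. Iterate:
  r_0 = 1 (mod 5)
  r_1 = 1 (mod 25)
  r_2 = 51 (mod 125)
Final: r = 51 satisfies f(r) ≡ 0 mod 5^3.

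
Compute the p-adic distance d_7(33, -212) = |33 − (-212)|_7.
d_7(33, -212) = 1/49

Step 1 — x − y = 33 − (-212) = 245. Step 2 — v_7(245) = 2 (factor: 245 = (7^2 · 5); the sign does not affect v_p). Step 3 — |x − y|_7 = 7^{-2} = 1/49.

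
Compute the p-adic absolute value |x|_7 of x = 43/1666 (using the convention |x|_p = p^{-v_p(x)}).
|43/1666|_7 = 49

Step 1 — compute v_7(x) by factoring powers of 7 out of the numerator and denominator: v_7(43/1666) = -2. Step 2 — apply |x|_p = p^{-v_p(x)} = 7^{2} = 49.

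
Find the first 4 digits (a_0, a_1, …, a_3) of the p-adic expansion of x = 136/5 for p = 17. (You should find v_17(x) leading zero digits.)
(a_0, …, a_3) = (0, 5, 10, 13)

v_17(136/5) = 1, so a_0 = ... = a_0 = 0. Factor out: x = 17^1 · u with u = 8/5 a unit in ℤ_17. Expand u iteratively via a_{v+i} = u_i mod 17, u_{i+1} = (u_i − a_{v+i})/17:
  u_0 = 8/5;  a_1 = 5;  u_1 = (u_0 − 5)/17 = -1/5
  u_1 = -1/5;  a_2 = 10;  u_2 = (u_1 − 10)/17 = -3/5
  u_2 = -3/5;  a_3 = 13;  u_3 = (u_2 − 13)/17 = -4/5
Digits: (0, 5, 10, 13).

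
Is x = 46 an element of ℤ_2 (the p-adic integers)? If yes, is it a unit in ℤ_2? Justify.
x ∈ ℤ_2 but not a unit; v_2(x) = 1 > 0

ℤ_2 = {x ∈ ℚ_2 : v_2(x) ≥ 0} and ℤ_2^× = {x ∈ ℤ_2 : v_2(x) = 0}. Here v_2(46) = v_2(num) − v_2(den) = 1; compare against these criteria.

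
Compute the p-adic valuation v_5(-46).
v_5(-46) = 0

v_5(n) is the largest exponent k such that 5^k divides n. Factor out: -46 = -5^0 · 46. (Sign doesn't affect v_p.) So v_5(-46) = 0.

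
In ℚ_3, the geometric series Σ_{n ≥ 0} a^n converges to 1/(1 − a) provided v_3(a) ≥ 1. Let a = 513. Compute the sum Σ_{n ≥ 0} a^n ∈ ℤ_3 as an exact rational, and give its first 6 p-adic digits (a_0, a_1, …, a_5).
Σ a^n = 1/(1 − a) = -1/512;  first 6 digits = (1, 0, 0, 1, 0, 2)

v_3(a) = 3 ≥ 1, so the series converges in ℤ_3 to 1/(1 − a) = 1/(1 − 513) = -1/512. Expand this rational in ℤ_3: compute digits iteratively via d_i = x_i mod 3, x_{i+1} = (x_i − d_i)/3. The first 6 digits are (1, 0, 0, 1, 0, 2).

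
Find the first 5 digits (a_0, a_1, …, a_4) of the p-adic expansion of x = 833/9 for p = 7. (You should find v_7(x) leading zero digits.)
(a_0, …, a_4) = (0, 0, 5, 5, 0)

v_7(833/9) = 2, so a_0 = ... = a_1 = 0. Factor out: x = 7^2 · u with u = 17/9 a unit in ℤ_7. Expand u iteratively via a_{v+i} = u_i mod 7, u_{i+1} = (u_i − a_{v+i})/7:
  u_0 = 17/9;  a_2 = 5;  u_1 = (u_0 − 5)/7 = -4/9
  u_1 = -4/9;  a_3 = 5;  u_2 = (u_1 − 5)/7 = -7/9
  u_2 = -7/9;  a_4 = 0;  u_3 = (u_2 − 0)/7 = -1/9
Digits: (0, 0, 5, 5, 0).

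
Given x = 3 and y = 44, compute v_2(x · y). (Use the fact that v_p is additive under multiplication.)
v_2(132) = 2

v_p(x) = 0 (factor: 3 = 2^0 · 3); v_p(y) = 2 (factor: 44 = 2^2 · 11). Additivity: v_p(xy) = v_p(x) + v_p(y) = 0 + 2 = 2. (Direct check: xy = 132 = 2^2 · (33).)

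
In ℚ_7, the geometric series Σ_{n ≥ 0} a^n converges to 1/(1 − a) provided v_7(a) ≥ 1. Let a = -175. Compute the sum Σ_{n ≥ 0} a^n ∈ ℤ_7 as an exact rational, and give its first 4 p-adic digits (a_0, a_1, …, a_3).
Σ a^n = 1/(1 − a) = 1/176;  first 4 digits = (1, 3, 5, 3)

v_7(a) = 1 ≥ 1, so the series converges in ℤ_7 to 1/(1 − a) = 1/(1 − (-175)) = 1/176. Expand this rational in ℤ_7: compute digits iteratively via d_i = x_i mod 7, x_{i+1} = (x_i − d_i)/7. The first 4 digits are (1, 3, 5, 3).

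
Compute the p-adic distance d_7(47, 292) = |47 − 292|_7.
d_7(47, 292) = 1/49

Step 1 — x − y = 47 − 292 = -245. Step 2 — v_7(-245) = 2 (factor: -245 = −(7^2 · 5); the sign does not affect v_p). Step 3 — |x − y|_7 = 7^{-2} = 1/49.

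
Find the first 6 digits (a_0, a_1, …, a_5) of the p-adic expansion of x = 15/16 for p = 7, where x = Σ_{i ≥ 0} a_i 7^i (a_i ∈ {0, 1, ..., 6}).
(a_0, …, a_5) = (4, 0, 3, 0, 3, 0)

v_7(15/16) = 0 (numerator and denominator both coprime to 7), so x ∈ ℤ_7^×. Compute digits iteratively via a_i = x_i mod 7, x_{i+1} = (x_i − a_i)/7, with x_0 = x:
  x_0 = 15/16;  a_0 = 4;  x_1 = (x_0 − 4)/7 = -7/16
  x_1 = -7/16;  a_1 = 0;  x_2 = (x_1 − 0)/7 = -1/16
  x_2 = -1/16;  a_2 = 3;  x_3 = (x_2 − 3)/7 = -7/16
  x_3 = -7/16;  a_3 = 0;  x_4 = (x_3 − 0)/7 = -1/16
  x_4 = -1/16;  a_4 = 3;  x_5 = (x_4 − 3)/7 = -7/16
  x_5 = -7/16;  a_5 = 0;  x_6 = (x_5 − 0)/7 = -1/16
Digits: (4, 0, 3, 0, 3, 0).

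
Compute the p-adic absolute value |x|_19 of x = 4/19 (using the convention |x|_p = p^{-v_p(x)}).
|4/19|_19 = 19

Step 1 — compute v_19(x) by factoring powers of 19 out of the numerator and denominator: v_19(4/19) = -1. Step 2 — apply |x|_p = p^{-v_p(x)} = 19^{1} = 19.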